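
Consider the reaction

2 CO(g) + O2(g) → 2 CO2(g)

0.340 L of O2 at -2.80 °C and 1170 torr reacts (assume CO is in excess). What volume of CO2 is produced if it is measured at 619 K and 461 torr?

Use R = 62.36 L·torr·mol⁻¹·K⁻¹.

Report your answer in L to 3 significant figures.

n(O2) = PV/RT = (1170 × 0.340) / (62.36 × 270.35) = 0.02360 mol
n(CO2) = (2/1) × 0.02360 = 0.04720 mol
V = nRT/P = 0.04720 × 62.36 × 619 / 461 = 3.952 L

3.95 L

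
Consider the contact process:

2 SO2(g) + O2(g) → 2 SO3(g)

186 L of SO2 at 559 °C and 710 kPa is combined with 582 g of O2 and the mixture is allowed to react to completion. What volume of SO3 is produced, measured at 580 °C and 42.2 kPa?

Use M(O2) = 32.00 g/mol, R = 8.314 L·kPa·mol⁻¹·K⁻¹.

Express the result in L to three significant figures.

3210 L

n(SO2) = PV/RT = (710 × 186) / (8.314 × 832.15) = 19.09 mol
n(O2) = 582 / 32.00 = 18.19 mol
For 19.09 mol SO2, stoichiometry requires (1/2) × 19.09 = 9.545 mol O2; 18.19 mol is available, so SO2 is limiting.
n(SO3) = (2/2) × 19.09 = 19.09 mol
V(SO3) = nRT/P = 19.09 × 8.314 × 853.15 / 42.2 = 3209 L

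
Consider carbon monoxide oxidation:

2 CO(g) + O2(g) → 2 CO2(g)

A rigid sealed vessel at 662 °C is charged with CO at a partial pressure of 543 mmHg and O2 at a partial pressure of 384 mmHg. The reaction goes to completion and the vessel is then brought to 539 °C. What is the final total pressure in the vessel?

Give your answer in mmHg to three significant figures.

With V and T fixed, P_i ∝ n_i, so the mole ratios apply directly to partial pressures at 662 °C.
P(O2) required for 543 mmHg of CO = (1/2) × 543 = 271.5 mmHg; available 384 mmHg, so CO is limiting.
P(O2) remaining = 384 − (1/2) × 543 = 112.5 mmHg
P(gaseous products) = (2)/2 × 543 = 543.0 mmHg
P_total at 662 °C = 112.5 + 543.0 = 655.5 mmHg
Scaling to 539 °C: P = 655.5 × 812.15/935.15 = 569.3 mmHg

569 mmHg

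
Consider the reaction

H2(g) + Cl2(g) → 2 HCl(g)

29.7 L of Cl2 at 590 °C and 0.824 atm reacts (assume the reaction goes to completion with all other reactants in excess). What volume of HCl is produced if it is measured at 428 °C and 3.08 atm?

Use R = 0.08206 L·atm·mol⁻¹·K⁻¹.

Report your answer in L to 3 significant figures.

12.9 L

n(Cl2) = PV/RT = (0.824 × 29.7) / (0.08206 × 863.15) = 0.3455 mol
n(HCl) = (2/1) × 0.3455 = 0.6910 mol
V = nRT/P = 0.6910 × 0.08206 × 701.15 / 3.08 = 12.91 L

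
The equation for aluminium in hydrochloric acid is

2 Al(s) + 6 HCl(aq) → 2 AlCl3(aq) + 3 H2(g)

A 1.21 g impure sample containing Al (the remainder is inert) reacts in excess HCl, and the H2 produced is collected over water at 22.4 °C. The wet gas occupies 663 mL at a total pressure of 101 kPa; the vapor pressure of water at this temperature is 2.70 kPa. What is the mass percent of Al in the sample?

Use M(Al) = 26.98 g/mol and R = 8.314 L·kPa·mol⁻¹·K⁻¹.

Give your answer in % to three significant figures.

39.4 %

P(H2) = 101 − 2.70 = 98.30 kPa
n(H2) = PV/RT = (98.30 × 0.6630) / (8.314 × 295.55) = 0.02652 mol
n(Al) = (2/3) × 0.02652 = 0.01768 mol
m(Al) = 0.01768 × 26.98 = 0.4770 g
%Al = 0.4770 / 1.21 × 100 = 39.42%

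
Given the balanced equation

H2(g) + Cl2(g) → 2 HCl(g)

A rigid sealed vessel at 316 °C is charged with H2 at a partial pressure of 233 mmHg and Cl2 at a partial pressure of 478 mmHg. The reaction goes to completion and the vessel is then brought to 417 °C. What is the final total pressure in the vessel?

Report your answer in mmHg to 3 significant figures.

With V and T fixed, P_i ∝ n_i, so the mole ratios apply directly to partial pressures at 316 °C.
P(Cl2) required for 233 mmHg of H2 = (1/1) × 233 = 233.0 mmHg; available 478 mmHg, so H2 is limiting.
P(Cl2) remaining = 478 − (1/1) × 233 = 245.0 mmHg
P(gaseous products) = (2)/1 × 233 = 466.0 mmHg
P_total at 316 °C = 245.0 + 466.0 = 711.0 mmHg
Scaling to 417 °C: P = 711.0 × 690.15/589.15 = 832.9 mmHg

833 mmHg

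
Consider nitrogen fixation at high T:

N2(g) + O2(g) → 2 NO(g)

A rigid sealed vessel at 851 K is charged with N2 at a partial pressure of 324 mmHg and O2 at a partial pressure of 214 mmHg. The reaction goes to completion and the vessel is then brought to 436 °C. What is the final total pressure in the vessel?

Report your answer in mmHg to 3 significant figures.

With V and T fixed, P_i ∝ n_i, so the mole ratios apply directly to partial pressures at 851 K.
P(O2) required for 324 mmHg of N2 = (1/1) × 324 = 324.0 mmHg; available 214 mmHg, so O2 is limiting.
P(N2) remaining = 324 − (1/1) × 214 = 110.0 mmHg
P(gaseous products) = (2)/1 × 214 = 428.0 mmHg
P_total at 851 K = 110.0 + 428.0 = 538.0 mmHg
Scaling to 436 °C: P = 538.0 × 709.15/851 = 448.3 mmHg

448 mmHg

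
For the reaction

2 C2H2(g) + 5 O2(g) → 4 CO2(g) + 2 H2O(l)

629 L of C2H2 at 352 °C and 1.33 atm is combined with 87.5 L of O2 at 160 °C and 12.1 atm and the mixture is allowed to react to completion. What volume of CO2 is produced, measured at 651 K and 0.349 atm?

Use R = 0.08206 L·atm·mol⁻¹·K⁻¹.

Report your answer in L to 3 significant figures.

n(C2H2) = PV/RT = (1.33 × 629) / (0.08206 × 625.15) = 16.31 mol
n(O2) = PV/RT = (12.1 × 87.5) / (0.08206 × 433.15) = 29.79 mol
For 16.31 mol C2H2, stoichiometry requires (5/2) × 16.31 = 40.77 mol O2; 29.79 mol is available, so O2 is limiting.
n(CO2) = (4/5) × 29.79 = 23.83 mol
V(CO2) = nRT/P = 23.83 × 0.08206 × 651 / 0.349 = 3648 L

3650 L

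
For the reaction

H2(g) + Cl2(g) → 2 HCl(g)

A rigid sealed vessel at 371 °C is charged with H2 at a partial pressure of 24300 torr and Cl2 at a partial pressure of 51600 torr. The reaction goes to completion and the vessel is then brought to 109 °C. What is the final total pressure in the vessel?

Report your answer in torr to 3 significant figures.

45000 torr

Because the vessel is rigid and T is held at 371 °C, work the stoichiometry in partial pressures (P_i = n_iRT/V).
P(Cl2) required for 24300 torr of H2 = (1/1) × 24300 = 24300 torr; available 51600 torr, so H2 is limiting.
P(Cl2) remaining = 51600 − (1/1) × 24300 = 27300 torr
P(gaseous products) = (2)/1 × 24300 = 48600 torr
P_total at 371 °C = 27300 + 48600 = 75900 torr
Scaling to 109 °C: P = 75900 × 382.15/644.15 = 45030 torr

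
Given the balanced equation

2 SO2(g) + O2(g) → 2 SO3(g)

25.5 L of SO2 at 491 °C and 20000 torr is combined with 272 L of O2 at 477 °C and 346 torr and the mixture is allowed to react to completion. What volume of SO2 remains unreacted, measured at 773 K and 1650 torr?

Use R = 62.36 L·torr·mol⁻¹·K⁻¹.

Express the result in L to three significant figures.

n(SO2) = PV/RT = (20000 × 25.5) / (62.36 × 764.15) = 10.70 mol
n(O2) = PV/RT = (346 × 272) / (62.36 × 750.15) = 2.012 mol
For 10.70 mol SO2, stoichiometry requires (1/2) × 10.70 = 5.350 mol O2; 2.012 mol is available, so O2 is limiting.
n(SO2) consumed = (2/1) × 2.012 = 4.024 mol; remaining = 10.70 − 4.024 = 6.676 mol
V(SO2) = nRT/P = 6.676 × 62.36 × 773 / 1650 = 195.0 L

195 L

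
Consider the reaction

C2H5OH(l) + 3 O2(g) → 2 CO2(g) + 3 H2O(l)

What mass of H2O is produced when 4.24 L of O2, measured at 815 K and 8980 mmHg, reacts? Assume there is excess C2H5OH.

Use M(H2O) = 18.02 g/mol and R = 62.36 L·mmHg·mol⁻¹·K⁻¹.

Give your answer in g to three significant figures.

n(O2) = PV/RT = (8980 × 4.24) / (62.36 × 815) = 0.7492 mol
n(H2O) = (3/3) × 0.7492 = 0.7492 mol
m(H2O) = 0.7492 × 18.02 = 13.50 g

13.5 g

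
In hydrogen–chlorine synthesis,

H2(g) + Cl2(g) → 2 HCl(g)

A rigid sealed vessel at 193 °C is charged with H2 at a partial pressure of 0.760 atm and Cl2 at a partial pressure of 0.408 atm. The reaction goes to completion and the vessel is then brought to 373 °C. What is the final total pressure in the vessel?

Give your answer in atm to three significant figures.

At constant V, partial pressures at 193 °C are proportional to moles, so apply stoichiometry directly to pressures.
P(Cl2) required for 0.760 atm of H2 = (1/1) × 0.760 = 0.7600 atm; available 0.408 atm, so Cl2 is limiting.
P(H2) remaining = 0.760 − (1/1) × 0.408 = 0.3520 atm
P(gaseous products) = (2)/1 × 0.408 = 0.8160 atm
P_total at 193 °C = 0.3520 + 0.8160 = 1.168 atm
Scaling to 373 °C: P = 1.168 × 646.15/466.15 = 1.619 atm

1.62 atm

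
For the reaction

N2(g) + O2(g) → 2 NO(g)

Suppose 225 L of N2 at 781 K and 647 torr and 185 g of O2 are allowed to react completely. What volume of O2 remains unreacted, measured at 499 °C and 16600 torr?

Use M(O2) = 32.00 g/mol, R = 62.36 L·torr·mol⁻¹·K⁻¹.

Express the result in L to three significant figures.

8.10 L

n(N2) = PV/RT = (647 × 225) / (62.36 × 781) = 2.989 mol
n(O2) = 185 / 32.00 = 5.781 mol
For 2.989 mol N2, stoichiometry requires (1/1) × 2.989 = 2.989 mol O2; 5.781 mol is available, so N2 is limiting.
n(O2) consumed = (1/1) × 2.989 = 2.989 mol; remaining = 5.781 − 2.989 = 2.792 mol
V(O2) = nRT/P = 2.792 × 62.36 × 772.15 / 16600 = 8.099 L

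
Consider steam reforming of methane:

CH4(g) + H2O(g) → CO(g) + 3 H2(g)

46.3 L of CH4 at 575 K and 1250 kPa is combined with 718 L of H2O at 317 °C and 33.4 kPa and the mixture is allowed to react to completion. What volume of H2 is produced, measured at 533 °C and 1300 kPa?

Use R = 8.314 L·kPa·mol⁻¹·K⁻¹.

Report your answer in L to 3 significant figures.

75.6 L

n(CH4) = PV/RT = (1250 × 46.3) / (8.314 × 575) = 12.11 mol
n(H2O) = PV/RT = (33.4 × 718) / (8.314 × 590.15) = 4.888 mol
For 12.11 mol CH4, stoichiometry requires (1/1) × 12.11 = 12.11 mol H2O; 4.888 mol is available, so H2O is limiting.
n(H2) = (3/1) × 4.888 = 14.66 mol
V(H2) = nRT/P = 14.66 × 8.314 × 806.15 / 1300 = 75.58 L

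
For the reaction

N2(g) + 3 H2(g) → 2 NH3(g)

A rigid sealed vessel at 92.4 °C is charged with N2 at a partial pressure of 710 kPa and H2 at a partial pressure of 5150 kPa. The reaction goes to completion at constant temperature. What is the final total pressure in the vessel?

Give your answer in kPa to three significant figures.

Because the vessel is rigid and T is held at 92.4 °C, work the stoichiometry in partial pressures (P_i = n_iRT/V).
P(H2) required for 710 kPa of N2 = (3/1) × 710 = 2130 kPa; available 5150 kPa, so N2 is limiting.
P(H2) remaining = 5150 − (3/1) × 710 = 3020 kPa
P(gaseous products) = (2)/1 × 710 = 1420 kPa
P_total at 92.4 °C = 3020 + 1420 = 4440 kPa

4440 kPa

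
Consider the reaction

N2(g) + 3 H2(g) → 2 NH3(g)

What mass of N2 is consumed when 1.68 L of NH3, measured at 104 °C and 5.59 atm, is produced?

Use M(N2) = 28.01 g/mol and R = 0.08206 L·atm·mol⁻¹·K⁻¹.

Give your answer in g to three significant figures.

4.25 g

n(NH3) = PV/RT = (5.59 × 1.68) / (0.08206 × 377.15) = 0.3034 mol
n(N2) = (1/2) × 0.3034 = 0.1517 mol
m(N2) = 0.1517 × 28.01 = 4.249 g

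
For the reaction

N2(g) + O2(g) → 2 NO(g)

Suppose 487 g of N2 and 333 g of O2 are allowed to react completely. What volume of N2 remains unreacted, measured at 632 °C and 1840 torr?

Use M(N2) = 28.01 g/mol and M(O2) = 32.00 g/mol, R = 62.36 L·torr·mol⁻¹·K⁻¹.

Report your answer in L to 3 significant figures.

n(N2) = 487 / 28.01 = 17.39 mol
n(O2) = 333 / 32.00 = 10.41 mol
For 17.39 mol N2, stoichiometry requires (1/1) × 17.39 = 17.39 mol O2; 10.41 mol is available, so O2 is limiting.
n(N2) consumed = (1/1) × 10.41 = 10.41 mol; remaining = 17.39 − 10.41 = 6.980 mol
V(N2) = nRT/P = 6.980 × 62.36 × 905.15 / 1840 = 214.1 L

214 L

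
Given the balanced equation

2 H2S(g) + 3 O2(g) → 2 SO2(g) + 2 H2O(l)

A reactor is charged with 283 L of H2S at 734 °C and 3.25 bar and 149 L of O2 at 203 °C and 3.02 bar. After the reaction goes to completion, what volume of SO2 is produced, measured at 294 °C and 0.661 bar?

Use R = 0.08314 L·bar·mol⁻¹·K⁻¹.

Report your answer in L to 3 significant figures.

n(H2S) = PV/RT = (3.25 × 283) / (0.08314 × 1007.15) = 10.98 mol
n(O2) = PV/RT = (3.02 × 149) / (0.08314 × 476.15) = 11.37 mol
For 10.98 mol H2S, stoichiometry requires (3/2) × 10.98 = 16.47 mol O2; 11.37 mol is available, so O2 is limiting.
n(SO2) = (2/3) × 11.37 = 7.580 mol
V(SO2) = nRT/P = 7.580 × 0.08314 × 567.15 / 0.661 = 540.7 L

541 L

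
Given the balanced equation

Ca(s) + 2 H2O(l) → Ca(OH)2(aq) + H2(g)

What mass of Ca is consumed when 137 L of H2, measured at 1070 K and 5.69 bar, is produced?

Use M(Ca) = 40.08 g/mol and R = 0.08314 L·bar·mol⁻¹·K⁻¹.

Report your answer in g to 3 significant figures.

n(H2) = PV/RT = (5.69 × 137) / (0.08314 × 1070) = 8.763 mol
n(Ca) = (1/1) × 8.763 = 8.763 mol
m(Ca) = 8.763 × 40.08 = 351.2 g

351 g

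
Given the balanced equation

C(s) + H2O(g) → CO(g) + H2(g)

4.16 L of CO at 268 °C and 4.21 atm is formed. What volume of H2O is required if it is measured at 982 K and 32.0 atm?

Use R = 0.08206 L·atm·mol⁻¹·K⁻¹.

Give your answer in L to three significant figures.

0.993 L

n(CO) = PV/RT = (4.21 × 4.16) / (0.08206 × 541.15) = 0.3944 mol
n(H2O) = (1/1) × 0.3944 = 0.3944 mol
V = nRT/P = 0.3944 × 0.08206 × 982 / 32.0 = 0.9932 L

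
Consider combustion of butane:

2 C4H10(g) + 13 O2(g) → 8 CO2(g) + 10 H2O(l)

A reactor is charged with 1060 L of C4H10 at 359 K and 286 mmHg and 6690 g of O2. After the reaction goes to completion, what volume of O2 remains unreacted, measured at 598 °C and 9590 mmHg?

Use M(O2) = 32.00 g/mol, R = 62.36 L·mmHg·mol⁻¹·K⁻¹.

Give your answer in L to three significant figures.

686 L

n(C4H10) = PV/RT = (286 × 1060) / (62.36 × 359) = 13.54 mol
n(O2) = 6690 / 32.00 = 209.1 mol
For 13.54 mol C4H10, stoichiometry requires (13/2) × 13.54 = 88.01 mol O2; 209.1 mol is available, so C4H10 is limiting.
n(O2) consumed = (13/2) × 13.54 = 88.01 mol; remaining = 209.1 − 88.01 = 121.1 mol
V(O2) = nRT/P = 121.1 × 62.36 × 871.15 / 9590 = 686.0 L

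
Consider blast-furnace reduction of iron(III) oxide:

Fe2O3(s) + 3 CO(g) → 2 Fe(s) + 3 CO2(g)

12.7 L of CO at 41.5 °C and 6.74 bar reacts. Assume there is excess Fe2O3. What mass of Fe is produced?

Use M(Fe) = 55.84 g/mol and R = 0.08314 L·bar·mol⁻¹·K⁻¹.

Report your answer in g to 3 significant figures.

n(CO) = PV/RT = (6.74 × 12.7) / (0.08314 × 314.65) = 3.272 mol
n(Fe) = (2/3) × 3.272 = 2.181 mol
m(Fe) = 2.181 × 55.84 = 121.8 g

122 g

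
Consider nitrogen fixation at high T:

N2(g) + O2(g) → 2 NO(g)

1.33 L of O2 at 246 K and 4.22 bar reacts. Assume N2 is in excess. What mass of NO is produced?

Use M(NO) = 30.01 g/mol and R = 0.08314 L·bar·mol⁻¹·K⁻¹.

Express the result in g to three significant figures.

n(O2) = PV/RT = (4.22 × 1.33) / (0.08314 × 246) = 0.2744 mol
n(NO) = (2/1) × 0.2744 = 0.5488 mol
m(NO) = 0.5488 × 30.01 = 16.47 g

16.5 g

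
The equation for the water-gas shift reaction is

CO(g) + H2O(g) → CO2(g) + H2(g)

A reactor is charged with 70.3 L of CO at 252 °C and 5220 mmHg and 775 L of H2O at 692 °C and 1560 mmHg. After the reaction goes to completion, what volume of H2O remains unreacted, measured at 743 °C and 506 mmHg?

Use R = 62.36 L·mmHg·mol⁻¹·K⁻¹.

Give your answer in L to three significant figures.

1110 L

n(CO) = PV/RT = (5220 × 70.3) / (62.36 × 525.15) = 11.21 mol
n(H2O) = PV/RT = (1560 × 775) / (62.36 × 965.15) = 20.09 mol
For 11.21 mol CO, stoichiometry requires (1/1) × 11.21 = 11.21 mol H2O; 20.09 mol is available, so CO is limiting.
n(H2O) consumed = (1/1) × 11.21 = 11.21 mol; remaining = 20.09 − 11.21 = 8.880 mol
V(H2O) = nRT/P = 8.880 × 62.36 × 1016.15 / 506 = 1112 L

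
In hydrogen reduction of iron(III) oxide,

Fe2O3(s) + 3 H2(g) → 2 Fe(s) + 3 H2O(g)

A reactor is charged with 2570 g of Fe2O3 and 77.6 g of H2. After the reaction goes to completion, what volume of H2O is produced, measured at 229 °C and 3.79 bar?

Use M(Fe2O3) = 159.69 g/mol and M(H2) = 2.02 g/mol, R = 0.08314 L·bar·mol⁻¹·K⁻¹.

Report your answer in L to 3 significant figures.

n(Fe2O3) = 2570 / 159.69 = 16.09 mol
n(H2) = 77.6 / 2.02 = 38.42 mol
For 16.09 mol Fe2O3, stoichiometry requires (3/1) × 16.09 = 48.27 mol H2; 38.42 mol is available, so H2 is limiting.
n(H2O) = (3/3) × 38.42 = 38.42 mol
V(H2O) = nRT/P = 38.42 × 0.08314 × 502.15 / 3.79 = 423.2 L

423 L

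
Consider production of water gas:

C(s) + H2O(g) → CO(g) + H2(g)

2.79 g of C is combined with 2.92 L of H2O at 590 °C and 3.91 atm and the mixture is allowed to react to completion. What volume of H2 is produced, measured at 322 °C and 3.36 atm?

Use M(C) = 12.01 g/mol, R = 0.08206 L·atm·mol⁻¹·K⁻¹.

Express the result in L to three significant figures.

n(C) = 2.79 / 12.01 = 0.2323 mol
n(H2O) = PV/RT = (3.91 × 2.92) / (0.08206 × 863.15) = 0.1612 mol
For 0.2323 mol C, stoichiometry requires (1/1) × 0.2323 = 0.2323 mol H2O; 0.1612 mol is available, so H2O is limiting.
n(H2) = (1/1) × 0.1612 = 0.1612 mol
V(H2) = nRT/P = 0.1612 × 0.08206 × 595.15 / 3.36 = 2.343 L

2.34 L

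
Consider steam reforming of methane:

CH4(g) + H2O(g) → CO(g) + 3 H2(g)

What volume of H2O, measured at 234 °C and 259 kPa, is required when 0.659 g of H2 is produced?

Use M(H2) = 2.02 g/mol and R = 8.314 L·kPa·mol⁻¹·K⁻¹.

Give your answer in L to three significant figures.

n(H2) = 0.6590 / 2.02 = 0.3262 mol
n(H2O) = (1/3) × 0.3262 = 0.1087 mol
V = nRT/P = 0.1087 × 8.314 × 507.15 / 259 = 1.770 L

1.77 L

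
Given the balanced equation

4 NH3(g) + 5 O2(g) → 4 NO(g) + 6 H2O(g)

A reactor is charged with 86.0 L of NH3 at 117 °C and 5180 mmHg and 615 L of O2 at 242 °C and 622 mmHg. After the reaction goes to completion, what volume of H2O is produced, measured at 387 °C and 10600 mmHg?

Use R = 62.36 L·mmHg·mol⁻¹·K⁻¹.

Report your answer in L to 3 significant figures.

55.5 L

n(NH3) = PV/RT = (5180 × 86.0) / (62.36 × 390.15) = 18.31 mol
n(O2) = PV/RT = (622 × 615) / (62.36 × 515.15) = 11.91 mol
For 18.31 mol NH3, stoichiometry requires (5/4) × 18.31 = 22.89 mol O2; 11.91 mol is available, so O2 is limiting.
n(H2O) = (6/5) × 11.91 = 14.29 mol
V(H2O) = nRT/P = 14.29 × 62.36 × 660.15 / 10600 = 55.50 L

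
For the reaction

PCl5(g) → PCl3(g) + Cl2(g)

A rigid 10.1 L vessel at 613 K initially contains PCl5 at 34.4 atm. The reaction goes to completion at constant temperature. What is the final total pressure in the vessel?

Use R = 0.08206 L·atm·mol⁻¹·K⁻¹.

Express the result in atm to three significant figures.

Since T and V are fixed, P_final/P_initial = n_final/n_initial = 2/1.
P_final = (2/1) × 34.4 = 68.80 atm

68.8 atm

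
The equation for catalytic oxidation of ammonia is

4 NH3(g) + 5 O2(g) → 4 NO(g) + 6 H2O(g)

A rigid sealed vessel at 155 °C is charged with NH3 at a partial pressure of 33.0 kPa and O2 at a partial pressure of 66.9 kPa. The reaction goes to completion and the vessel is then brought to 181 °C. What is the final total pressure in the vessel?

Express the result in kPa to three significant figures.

115 kPa

Because the vessel is rigid and T is held at 155 °C, work the stoichiometry in partial pressures (P_i = n_iRT/V).
P(O2) required for 33.0 kPa of NH3 = (5/4) × 33.0 = 41.25 kPa; available 66.9 kPa, so NH3 is limiting.
P(O2) remaining = 66.9 − (5/4) × 33.0 = 25.65 kPa
P(gaseous products) = (4+6)/4 × 33.0 = 82.50 kPa
P_total at 155 °C = 25.65 + 82.50 = 108.2 kPa
Scaling to 181 °C: P = 108.2 × 454.15/428.15 = 114.8 kPa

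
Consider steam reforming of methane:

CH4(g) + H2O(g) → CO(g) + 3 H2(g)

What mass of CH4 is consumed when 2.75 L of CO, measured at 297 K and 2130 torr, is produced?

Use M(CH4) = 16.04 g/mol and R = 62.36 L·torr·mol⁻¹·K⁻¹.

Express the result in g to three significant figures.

5.07 g

n(CO) = PV/RT = (2130 × 2.75) / (62.36 × 297) = 0.3163 mol
n(CH4) = (1/1) × 0.3163 = 0.3163 mol
m(CH4) = 0.3163 × 16.04 = 5.073 g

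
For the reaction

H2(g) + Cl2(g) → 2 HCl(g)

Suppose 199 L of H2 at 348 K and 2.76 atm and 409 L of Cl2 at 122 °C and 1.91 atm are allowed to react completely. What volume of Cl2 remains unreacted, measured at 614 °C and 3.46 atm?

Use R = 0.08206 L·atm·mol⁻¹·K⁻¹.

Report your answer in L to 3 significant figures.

102 L

n(H2) = PV/RT = (2.76 × 199) / (0.08206 × 348) = 19.23 mol
n(Cl2) = PV/RT = (1.91 × 409) / (0.08206 × 395.15) = 24.09 mol
For 19.23 mol H2, stoichiometry requires (1/1) × 19.23 = 19.23 mol Cl2; 24.09 mol is available, so H2 is limiting.
n(Cl2) consumed = (1/1) × 19.23 = 19.23 mol; remaining = 24.09 − 19.23 = 4.860 mol
V(Cl2) = nRT/P = 4.860 × 0.08206 × 887.15 / 3.46 = 102.3 L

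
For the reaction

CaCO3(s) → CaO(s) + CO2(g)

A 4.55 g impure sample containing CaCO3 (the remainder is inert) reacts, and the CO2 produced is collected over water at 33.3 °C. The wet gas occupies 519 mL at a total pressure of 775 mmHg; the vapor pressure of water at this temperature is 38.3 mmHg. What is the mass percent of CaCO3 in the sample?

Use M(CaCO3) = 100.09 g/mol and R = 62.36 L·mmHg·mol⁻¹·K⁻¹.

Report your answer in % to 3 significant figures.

44.0 %

P(CO2) = 775 − 38.3 = 736.7 mmHg
n(CO2) = PV/RT = (736.7 × 0.5190) / (62.36 × 306.45) = 0.02001 mol
n(CaCO3) = (1/1) × 0.02001 = 0.02001 mol
m(CaCO3) = 0.02001 × 100.09 = 2.003 g
%CaCO3 = 2.003 / 4.55 × 100 = 44.02%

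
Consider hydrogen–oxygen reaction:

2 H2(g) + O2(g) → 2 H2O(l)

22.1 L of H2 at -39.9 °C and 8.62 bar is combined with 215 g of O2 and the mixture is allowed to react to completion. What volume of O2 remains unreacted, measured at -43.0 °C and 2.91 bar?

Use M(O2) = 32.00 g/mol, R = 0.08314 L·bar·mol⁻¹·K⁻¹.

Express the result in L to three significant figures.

11.9 L

n(H2) = PV/RT = (8.62 × 22.1) / (0.08314 × 233.25) = 9.824 mol
n(O2) = 215 / 32.00 = 6.719 mol
For 9.824 mol H2, stoichiometry requires (1/2) × 9.824 = 4.912 mol O2; 6.719 mol is available, so H2 is limiting.
n(O2) consumed = (1/2) × 9.824 = 4.912 mol; remaining = 6.719 − 4.912 = 1.807 mol
V(O2) = nRT/P = 1.807 × 0.08314 × 230.15 / 2.91 = 11.88 L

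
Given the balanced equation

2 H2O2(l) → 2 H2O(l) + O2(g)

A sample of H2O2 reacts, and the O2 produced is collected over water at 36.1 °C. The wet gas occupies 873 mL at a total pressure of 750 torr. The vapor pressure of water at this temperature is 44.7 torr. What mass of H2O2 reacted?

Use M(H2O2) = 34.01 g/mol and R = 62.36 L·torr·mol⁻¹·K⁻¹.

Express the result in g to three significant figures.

2.17 g

P(O2) = 750 − 44.7 = 705.3 torr
n(O2) = PV/RT = (705.3 × 0.8730) / (62.36 × 309.25) = 0.03193 mol
n(H2O2) = (2/1) × 0.03193 = 0.06386 mol
m(H2O2) = 0.06386 × 34.01 = 2.172 g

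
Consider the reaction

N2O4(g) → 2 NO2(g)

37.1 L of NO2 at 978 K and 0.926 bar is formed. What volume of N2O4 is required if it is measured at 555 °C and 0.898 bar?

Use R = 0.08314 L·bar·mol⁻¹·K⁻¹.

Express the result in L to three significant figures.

16.2 L

n(NO2) = PV/RT = (0.926 × 37.1) / (0.08314 × 978) = 0.4225 mol
n(N2O4) = (1/2) × 0.4225 = 0.2112 mol
V = nRT/P = 0.2112 × 0.08314 × 828.15 / 0.898 = 16.19 L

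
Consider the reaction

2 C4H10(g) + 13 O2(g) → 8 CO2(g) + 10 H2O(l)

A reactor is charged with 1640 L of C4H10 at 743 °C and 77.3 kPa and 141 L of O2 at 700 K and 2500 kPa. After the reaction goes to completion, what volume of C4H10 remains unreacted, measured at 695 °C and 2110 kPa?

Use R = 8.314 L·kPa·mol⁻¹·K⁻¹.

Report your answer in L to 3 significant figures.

n(C4H10) = PV/RT = (77.3 × 1640) / (8.314 × 1016.15) = 15.01 mol
n(O2) = PV/RT = (2500 × 141) / (8.314 × 700) = 60.57 mol
For 15.01 mol C4H10, stoichiometry requires (13/2) × 15.01 = 97.56 mol O2; 60.57 mol is available, so O2 is limiting.
n(C4H10) consumed = (2/13) × 60.57 = 9.318 mol; remaining = 15.01 − 9.318 = 5.692 mol
V(C4H10) = nRT/P = 5.692 × 8.314 × 968.15 / 2110 = 21.71 L

21.7 L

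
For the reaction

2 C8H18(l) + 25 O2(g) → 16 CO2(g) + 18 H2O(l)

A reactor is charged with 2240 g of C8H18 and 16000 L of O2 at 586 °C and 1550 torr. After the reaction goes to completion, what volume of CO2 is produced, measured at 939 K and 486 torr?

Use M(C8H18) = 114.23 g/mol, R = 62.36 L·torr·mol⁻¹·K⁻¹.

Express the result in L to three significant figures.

n(C8H18) = 2240 / 114.23 = 19.61 mol
n(O2) = PV/RT = (1550 × 16000) / (62.36 × 859.15) = 462.9 mol
For 19.61 mol C8H18, stoichiometry requires (25/2) × 19.61 = 245.1 mol O2; 462.9 mol is available, so C8H18 is limiting.
n(CO2) = (16/2) × 19.61 = 156.9 mol
V(CO2) = nRT/P = 156.9 × 62.36 × 939 / 486 = 18900 L

18900 L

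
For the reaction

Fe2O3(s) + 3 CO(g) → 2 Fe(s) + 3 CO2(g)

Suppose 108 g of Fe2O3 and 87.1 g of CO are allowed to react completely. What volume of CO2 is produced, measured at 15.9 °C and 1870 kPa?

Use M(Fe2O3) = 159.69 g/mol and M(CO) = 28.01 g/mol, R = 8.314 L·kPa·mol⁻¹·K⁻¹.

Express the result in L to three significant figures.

n(Fe2O3) = 108 / 159.69 = 0.6763 mol
n(CO) = 87.1 / 28.01 = 3.110 mol
For 0.6763 mol Fe2O3, stoichiometry requires (3/1) × 0.6763 = 2.029 mol CO; 3.110 mol is available, so Fe2O3 is limiting.
n(CO2) = (3/1) × 0.6763 = 2.029 mol
V(CO2) = nRT/P = 2.029 × 8.314 × 289.05 / 1870 = 2.607 L

2.61 L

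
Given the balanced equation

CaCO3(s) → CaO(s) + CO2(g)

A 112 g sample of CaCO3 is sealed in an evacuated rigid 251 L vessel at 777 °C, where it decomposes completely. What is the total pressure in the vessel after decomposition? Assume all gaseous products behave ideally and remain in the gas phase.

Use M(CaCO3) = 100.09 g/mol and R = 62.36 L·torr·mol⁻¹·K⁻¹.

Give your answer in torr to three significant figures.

n(CaCO3) = 112 / 100.09 = 1.119 mol
n(gas produced) = (1/1) × 1.119 = 1.119 mol
P = nRT/V = 1.119 × 62.36 × 1050.15 / 251 = 292.0 torr

292 torr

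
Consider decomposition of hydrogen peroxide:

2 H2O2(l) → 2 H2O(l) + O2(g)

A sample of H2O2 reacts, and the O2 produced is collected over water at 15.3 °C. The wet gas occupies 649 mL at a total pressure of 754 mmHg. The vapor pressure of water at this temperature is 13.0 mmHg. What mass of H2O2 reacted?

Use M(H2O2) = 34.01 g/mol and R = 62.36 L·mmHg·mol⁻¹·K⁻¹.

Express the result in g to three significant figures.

1.82 g

P(O2) = 754 − 13.0 = 741.0 mmHg
n(O2) = PV/RT = (741.0 × 0.6490) / (62.36 × 288.45) = 0.02674 mol
n(H2O2) = (2/1) × 0.02674 = 0.05348 mol
m(H2O2) = 0.05348 × 34.01 = 1.819 g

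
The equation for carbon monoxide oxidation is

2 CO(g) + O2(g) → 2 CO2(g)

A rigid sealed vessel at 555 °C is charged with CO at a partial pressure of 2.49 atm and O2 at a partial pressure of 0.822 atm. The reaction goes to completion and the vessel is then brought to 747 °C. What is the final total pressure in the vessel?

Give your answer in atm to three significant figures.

3.07 atm

Because the vessel is rigid and T is held at 555 °C, work the stoichiometry in partial pressures (P_i = n_iRT/V).
P(O2) required for 2.49 atm of CO = (1/2) × 2.49 = 1.245 atm; available 0.822 atm, so O2 is limiting.
P(CO) remaining = 2.49 − (2/1) × 0.822 = 0.8460 atm
P(gaseous products) = (2)/1 × 0.822 = 1.644 atm
P_total at 555 °C = 0.8460 + 1.644 = 2.490 atm
Scaling to 747 °C: P = 2.490 × 1020.15/828.15 = 3.067 atm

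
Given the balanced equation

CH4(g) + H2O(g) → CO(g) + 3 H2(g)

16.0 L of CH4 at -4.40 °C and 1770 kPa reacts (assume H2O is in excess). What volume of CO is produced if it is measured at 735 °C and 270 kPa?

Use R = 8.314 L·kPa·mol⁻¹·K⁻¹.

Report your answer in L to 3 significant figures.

393 L

n(CH4) = PV/RT = (1770 × 16.0) / (8.314 × 268.75) = 12.67 mol
n(CO) = (1/1) × 12.67 = 12.67 mol
V = nRT/P = 12.67 × 8.314 × 1008.15 / 270 = 393.3 L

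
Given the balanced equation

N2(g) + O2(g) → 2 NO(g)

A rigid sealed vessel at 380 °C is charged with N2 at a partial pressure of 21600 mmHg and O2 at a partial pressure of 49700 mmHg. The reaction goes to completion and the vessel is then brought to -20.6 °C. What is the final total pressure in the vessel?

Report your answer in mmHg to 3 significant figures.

With V and T fixed, P_i ∝ n_i, so the mole ratios apply directly to partial pressures at 380 °C.
P(O2) required for 21600 mmHg of N2 = (1/1) × 21600 = 21600 mmHg; available 49700 mmHg, so N2 is limiting.
P(O2) remaining = 49700 − (1/1) × 21600 = 28100 mmHg
P(gaseous products) = (2)/1 × 21600 = 43200 mmHg
P_total at 380 °C = 28100 + 43200 = 71300 mmHg
Scaling to -20.6 °C: P = 71300 × 252.55/653.15 = 27570 mmHg

27600 mmHg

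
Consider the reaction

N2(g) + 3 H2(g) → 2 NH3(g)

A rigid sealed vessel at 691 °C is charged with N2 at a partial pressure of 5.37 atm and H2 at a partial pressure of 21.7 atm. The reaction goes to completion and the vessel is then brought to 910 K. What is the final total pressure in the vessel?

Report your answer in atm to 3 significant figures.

15.4 atm

Because the vessel is rigid and T is held at 691 °C, work the stoichiometry in partial pressures (P_i = n_iRT/V).
P(H2) required for 5.37 atm of N2 = (3/1) × 5.37 = 16.11 atm; available 21.7 atm, so N2 is limiting.
P(H2) remaining = 21.7 − (3/1) × 5.37 = 5.590 atm
P(gaseous products) = (2)/1 × 5.37 = 10.74 atm
P_total at 691 °C = 5.590 + 10.74 = 16.33 atm
Scaling to 910 K: P = 16.33 × 910/964.15 = 15.41 atm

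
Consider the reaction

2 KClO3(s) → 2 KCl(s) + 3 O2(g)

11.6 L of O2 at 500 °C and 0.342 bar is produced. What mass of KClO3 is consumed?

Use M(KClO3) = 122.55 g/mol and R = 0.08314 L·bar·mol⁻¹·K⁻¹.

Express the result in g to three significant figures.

n(O2) = PV/RT = (0.342 × 11.6) / (0.08314 × 773.15) = 0.06172 mol
n(KClO3) = (2/3) × 0.06172 = 0.04115 mol
m(KClO3) = 0.04115 × 122.55 = 5.043 g

5.04 g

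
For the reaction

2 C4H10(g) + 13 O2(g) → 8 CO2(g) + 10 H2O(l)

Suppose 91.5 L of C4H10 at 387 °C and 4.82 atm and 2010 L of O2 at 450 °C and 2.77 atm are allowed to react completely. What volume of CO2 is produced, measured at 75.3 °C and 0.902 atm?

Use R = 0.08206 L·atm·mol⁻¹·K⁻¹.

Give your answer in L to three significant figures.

1030 L

n(C4H10) = PV/RT = (4.82 × 91.5) / (0.08206 × 660.15) = 8.141 mol
n(O2) = PV/RT = (2.77 × 2010) / (0.08206 × 723.15) = 93.82 mol
For 8.141 mol C4H10, stoichiometry requires (13/2) × 8.141 = 52.92 mol O2; 93.82 mol is available, so C4H10 is limiting.
n(CO2) = (8/2) × 8.141 = 32.56 mol
V(CO2) = nRT/P = 32.56 × 0.08206 × 348.45 / 0.902 = 1032 L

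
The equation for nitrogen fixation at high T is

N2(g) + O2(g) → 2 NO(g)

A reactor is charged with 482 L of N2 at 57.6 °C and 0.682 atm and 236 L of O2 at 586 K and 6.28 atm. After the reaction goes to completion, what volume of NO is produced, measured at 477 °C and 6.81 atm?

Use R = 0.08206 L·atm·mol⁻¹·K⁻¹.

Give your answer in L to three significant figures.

219 L

n(N2) = PV/RT = (0.682 × 482) / (0.08206 × 330.75) = 12.11 mol
n(O2) = PV/RT = (6.28 × 236) / (0.08206 × 586) = 30.82 mol
For 12.11 mol N2, stoichiometry requires (1/1) × 12.11 = 12.11 mol O2; 30.82 mol is available, so N2 is limiting.
n(NO) = (2/1) × 12.11 = 24.22 mol
V(NO) = nRT/P = 24.22 × 0.08206 × 750.15 / 6.81 = 218.9 L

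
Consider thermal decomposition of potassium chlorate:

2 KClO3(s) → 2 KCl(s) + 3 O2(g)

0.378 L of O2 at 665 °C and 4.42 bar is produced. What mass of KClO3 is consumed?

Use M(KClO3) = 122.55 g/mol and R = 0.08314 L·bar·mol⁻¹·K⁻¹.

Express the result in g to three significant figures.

1.75 g

n(O2) = PV/RT = (4.42 × 0.378) / (0.08314 × 938.15) = 0.02142 mol
n(KClO3) = (2/3) × 0.02142 = 0.01428 mol
m(KClO3) = 0.01428 × 122.55 = 1.750 g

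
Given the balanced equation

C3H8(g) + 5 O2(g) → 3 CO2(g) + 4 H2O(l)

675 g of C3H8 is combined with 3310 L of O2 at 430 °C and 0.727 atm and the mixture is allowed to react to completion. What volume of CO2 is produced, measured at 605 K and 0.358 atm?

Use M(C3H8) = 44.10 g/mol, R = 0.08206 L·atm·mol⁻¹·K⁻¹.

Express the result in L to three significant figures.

n(C3H8) = 675 / 44.10 = 15.31 mol
n(O2) = PV/RT = (0.727 × 3310) / (0.08206 × 703.15) = 41.70 mol
For 15.31 mol C3H8, stoichiometry requires (5/1) × 15.31 = 76.55 mol O2; 41.70 mol is available, so O2 is limiting.
n(CO2) = (3/5) × 41.70 = 25.02 mol
V(CO2) = nRT/P = 25.02 × 0.08206 × 605 / 0.358 = 3470 L

3470 L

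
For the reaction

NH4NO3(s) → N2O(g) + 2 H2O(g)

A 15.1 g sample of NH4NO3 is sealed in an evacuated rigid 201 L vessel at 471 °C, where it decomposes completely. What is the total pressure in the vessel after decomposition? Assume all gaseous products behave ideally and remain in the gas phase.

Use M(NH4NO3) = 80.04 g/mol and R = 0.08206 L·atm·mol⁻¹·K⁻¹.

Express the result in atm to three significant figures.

n(NH4NO3) = 15.1 / 80.04 = 0.1887 mol
n(gas produced) = (3/1) × 0.1887 = 0.5661 mol
P = nRT/V = 0.5661 × 0.08206 × 744.15 / 201 = 0.1720 atm

0.172 atm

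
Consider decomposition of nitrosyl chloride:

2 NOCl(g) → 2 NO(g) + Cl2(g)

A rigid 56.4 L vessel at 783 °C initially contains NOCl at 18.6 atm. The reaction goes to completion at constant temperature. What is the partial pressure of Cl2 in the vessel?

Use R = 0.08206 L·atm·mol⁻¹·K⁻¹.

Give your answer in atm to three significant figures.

9.30 atm

n(NOCl)₀ = PV/RT = (18.6 × 56.4) / (0.08206 × 1056.15) = 12.10 mol
n(Cl2) = (1/2) × 12.10 = 6.050 mol
P(Cl2) = nRT/V = 6.050 × 0.08206 × 1056.15 / 56.4 = 9.297 atm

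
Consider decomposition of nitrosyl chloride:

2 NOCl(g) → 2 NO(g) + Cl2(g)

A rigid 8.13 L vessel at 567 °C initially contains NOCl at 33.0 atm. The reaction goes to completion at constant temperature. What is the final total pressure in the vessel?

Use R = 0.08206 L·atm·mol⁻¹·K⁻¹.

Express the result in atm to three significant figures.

Rigid vessel, constant T ⇒ P scales with total gas moles (2 → 3).
P_final = (3/2) × 33.0 = 49.50 atm

49.5 atm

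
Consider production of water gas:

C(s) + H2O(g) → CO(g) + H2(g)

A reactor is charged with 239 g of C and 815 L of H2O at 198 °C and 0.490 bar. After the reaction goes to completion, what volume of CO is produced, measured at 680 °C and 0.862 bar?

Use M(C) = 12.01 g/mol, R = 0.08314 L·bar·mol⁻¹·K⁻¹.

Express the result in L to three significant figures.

n(C) = 239 / 12.01 = 19.90 mol
n(H2O) = PV/RT = (0.490 × 815) / (0.08314 × 471.15) = 10.19 mol
For 19.90 mol C, stoichiometry requires (1/1) × 19.90 = 19.90 mol H2O; 10.19 mol is available, so H2O is limiting.
n(CO) = (1/1) × 10.19 = 10.19 mol
V(CO) = nRT/P = 10.19 × 0.08314 × 953.15 / 0.862 = 936.8 L

937 L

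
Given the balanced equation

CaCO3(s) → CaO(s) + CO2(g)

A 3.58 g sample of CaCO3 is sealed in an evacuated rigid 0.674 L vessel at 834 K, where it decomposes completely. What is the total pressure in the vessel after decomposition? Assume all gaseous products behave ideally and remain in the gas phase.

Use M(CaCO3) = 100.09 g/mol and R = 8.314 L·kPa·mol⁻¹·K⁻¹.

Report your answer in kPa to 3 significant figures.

368 kPa

n(CaCO3) = 3.58 / 100.09 = 0.03577 mol
n(gas produced) = (1/1) × 0.03577 = 0.03577 mol
P = nRT/V = 0.03577 × 8.314 × 834 / 0.674 = 368.0 kPa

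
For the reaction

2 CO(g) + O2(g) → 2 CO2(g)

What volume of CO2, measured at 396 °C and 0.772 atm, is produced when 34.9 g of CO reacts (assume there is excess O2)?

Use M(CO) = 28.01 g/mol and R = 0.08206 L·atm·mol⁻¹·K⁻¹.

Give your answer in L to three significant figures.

88.6 L

n(CO) = 34.90 / 28.01 = 1.246 mol
n(CO2) = (2/2) × 1.246 = 1.246 mol
V = nRT/P = 1.246 × 0.08206 × 669.15 / 0.772 = 88.62 L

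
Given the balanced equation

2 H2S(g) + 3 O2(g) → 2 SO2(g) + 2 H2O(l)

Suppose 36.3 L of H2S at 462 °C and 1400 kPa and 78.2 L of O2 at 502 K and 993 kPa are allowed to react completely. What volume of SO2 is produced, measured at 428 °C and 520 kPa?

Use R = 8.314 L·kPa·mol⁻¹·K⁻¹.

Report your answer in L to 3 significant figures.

n(H2S) = PV/RT = (1400 × 36.3) / (8.314 × 735.15) = 8.315 mol
n(O2) = PV/RT = (993 × 78.2) / (8.314 × 502) = 18.61 mol
For 8.315 mol H2S, stoichiometry requires (3/2) × 8.315 = 12.47 mol O2; 18.61 mol is available, so H2S is limiting.
n(SO2) = (2/2) × 8.315 = 8.315 mol
V(SO2) = nRT/P = 8.315 × 8.314 × 701.15 / 520 = 93.21 L

93.2 L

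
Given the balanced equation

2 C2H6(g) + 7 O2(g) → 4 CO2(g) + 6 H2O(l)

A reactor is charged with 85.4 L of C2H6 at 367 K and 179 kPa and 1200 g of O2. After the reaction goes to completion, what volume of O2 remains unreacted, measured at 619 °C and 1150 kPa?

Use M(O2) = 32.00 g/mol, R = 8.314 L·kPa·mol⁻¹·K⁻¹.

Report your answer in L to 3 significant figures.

129 L

n(C2H6) = PV/RT = (179 × 85.4) / (8.314 × 367) = 5.010 mol
n(O2) = 1200 / 32.00 = 37.50 mol
For 5.010 mol C2H6, stoichiometry requires (7/2) × 5.010 = 17.54 mol O2; 37.50 mol is available, so C2H6 is limiting.
n(O2) consumed = (7/2) × 5.010 = 17.54 mol; remaining = 37.50 − 17.54 = 19.96 mol
V(O2) = nRT/P = 19.96 × 8.314 × 892.15 / 1150 = 128.7 L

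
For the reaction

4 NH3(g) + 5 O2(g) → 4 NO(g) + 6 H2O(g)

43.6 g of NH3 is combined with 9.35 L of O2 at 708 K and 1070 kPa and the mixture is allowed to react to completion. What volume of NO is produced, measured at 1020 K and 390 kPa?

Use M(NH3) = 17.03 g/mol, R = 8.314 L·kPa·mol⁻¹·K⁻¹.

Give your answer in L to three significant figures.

n(NH3) = 43.6 / 17.03 = 2.560 mol
n(O2) = PV/RT = (1070 × 9.35) / (8.314 × 708) = 1.700 mol
For 2.560 mol NH3, stoichiometry requires (5/4) × 2.560 = 3.200 mol O2; 1.700 mol is available, so O2 is limiting.
n(NO) = (4/5) × 1.700 = 1.360 mol
V(NO) = nRT/P = 1.360 × 8.314 × 1020 / 390 = 29.57 L

29.6 L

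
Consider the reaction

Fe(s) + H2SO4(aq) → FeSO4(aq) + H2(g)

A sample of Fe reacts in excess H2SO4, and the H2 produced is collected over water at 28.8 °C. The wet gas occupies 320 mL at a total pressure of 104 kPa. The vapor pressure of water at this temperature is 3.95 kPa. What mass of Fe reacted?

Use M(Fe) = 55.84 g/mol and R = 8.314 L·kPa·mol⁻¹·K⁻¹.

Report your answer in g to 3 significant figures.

P(H2) = 104 − 3.95 = 100.0 kPa
n(H2) = PV/RT = (100.0 × 0.3200) / (8.314 × 301.95) = 0.01275 mol
n(Fe) = (1/1) × 0.01275 = 0.01275 mol
m(Fe) = 0.01275 × 55.84 = 0.7120 g

0.712 g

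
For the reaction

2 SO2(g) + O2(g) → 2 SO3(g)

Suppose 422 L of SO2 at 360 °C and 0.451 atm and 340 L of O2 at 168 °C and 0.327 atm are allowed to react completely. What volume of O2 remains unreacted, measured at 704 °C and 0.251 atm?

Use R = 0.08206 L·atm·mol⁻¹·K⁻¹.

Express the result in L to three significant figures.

396 L

n(SO2) = PV/RT = (0.451 × 422) / (0.08206 × 633.15) = 3.663 mol
n(O2) = PV/RT = (0.327 × 340) / (0.08206 × 441.15) = 3.071 mol
For 3.663 mol SO2, stoichiometry requires (1/2) × 3.663 = 1.831 mol O2; 3.071 mol is available, so SO2 is limiting.
n(O2) consumed = (1/2) × 3.663 = 1.831 mol; remaining = 3.071 − 1.831 = 1.240 mol
V(O2) = nRT/P = 1.240 × 0.08206 × 977.15 / 0.251 = 396.1 L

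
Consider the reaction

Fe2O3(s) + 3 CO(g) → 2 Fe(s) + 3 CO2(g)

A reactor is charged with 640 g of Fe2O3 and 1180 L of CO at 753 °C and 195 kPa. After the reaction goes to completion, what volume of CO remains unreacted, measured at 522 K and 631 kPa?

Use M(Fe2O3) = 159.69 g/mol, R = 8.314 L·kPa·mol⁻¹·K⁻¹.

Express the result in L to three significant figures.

n(Fe2O3) = 640 / 159.69 = 4.008 mol
n(CO) = PV/RT = (195 × 1180) / (8.314 × 1026.15) = 26.97 mol
For 4.008 mol Fe2O3, stoichiometry requires (3/1) × 4.008 = 12.02 mol CO; 26.97 mol is available, so Fe2O3 is limiting.
n(CO) consumed = (3/1) × 4.008 = 12.02 mol; remaining = 26.97 − 12.02 = 14.95 mol
V(CO) = nRT/P = 14.95 × 8.314 × 522 / 631 = 102.8 L

103 L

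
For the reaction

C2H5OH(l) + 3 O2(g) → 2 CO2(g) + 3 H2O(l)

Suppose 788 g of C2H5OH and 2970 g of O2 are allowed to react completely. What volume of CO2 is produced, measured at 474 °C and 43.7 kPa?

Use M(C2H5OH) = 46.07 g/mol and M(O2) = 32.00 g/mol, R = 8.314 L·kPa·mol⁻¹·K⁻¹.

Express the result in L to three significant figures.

4860 L

n(C2H5OH) = 788 / 46.07 = 17.10 mol
n(O2) = 2970 / 32.00 = 92.81 mol
For 17.10 mol C2H5OH, stoichiometry requires (3/1) × 17.10 = 51.30 mol O2; 92.81 mol is available, so C2H5OH is limiting.
n(CO2) = (2/1) × 17.10 = 34.20 mol
V(CO2) = nRT/P = 34.20 × 8.314 × 747.15 / 43.7 = 4861 L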